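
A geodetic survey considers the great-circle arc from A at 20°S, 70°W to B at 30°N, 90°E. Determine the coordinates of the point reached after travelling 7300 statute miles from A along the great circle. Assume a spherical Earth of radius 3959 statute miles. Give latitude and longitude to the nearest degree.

Convert each endpoint to a unit vector on the sphere (x = cos φ cos λ, y = cos φ sin λ, z = sin φ).
The central angle between the endpoints is δ = arccos(p₁·p₂) ≈ 2.781 rad (159.3°). The total great-circle distance is δ·R ≈ 2.781 × 3959 ≈ 11010 mi, so the target fraction is f = 7300/11010 ≈ 0.663.
Interpolate at f ≈ 0.663 with slerp weights a = sin((1−f)δ)/sin δ ≈ 2.285, b = sin(fδ)/sin δ ≈ 2.730.
p = a·p₁ + b·p₂ ≈ (0.734, 0.347, 0.584); φ = arcsin(p_z) ≈ 35.70°, λ = atan2(p_y, p_x) ≈ 25.27°.

≈ 36°N, 25°E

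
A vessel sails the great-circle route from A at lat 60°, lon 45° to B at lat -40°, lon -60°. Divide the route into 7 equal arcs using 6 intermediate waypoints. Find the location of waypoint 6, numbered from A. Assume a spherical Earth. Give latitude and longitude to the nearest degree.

Write both endpoints as unit vectors p₁, p₂ with components (cos φ cos λ, cos φ sin λ, sin φ).
The central angle between the endpoints is δ = arccos(p₁·p₂) ≈ 2.286 rad (131.0°).
Interpolate at f = 6/7 with slerp weights a = sin((1−f)δ)/sin δ ≈ 0.425, b = sin(fδ)/sin δ ≈ 1.226.
p = a·p₁ + b·p₂ ≈ (0.620, -0.663, -0.420); φ = arcsin(p_z) ≈ -24.83°, λ = atan2(p_y, p_x) ≈ -46.93°.

≈ lat -25°, lon -47°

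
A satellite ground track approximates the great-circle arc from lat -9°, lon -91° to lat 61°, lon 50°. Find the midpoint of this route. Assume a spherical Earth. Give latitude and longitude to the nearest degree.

Write both endpoints as unit vectors p₁, p₂ with components (cos φ cos λ, cos φ sin λ, sin φ).
The central angle between the endpoints is δ = arccos(p₁·p₂) ≈ 2.105 rad (120.6°).
Interpolate at f = 1/2 with slerp weights a = sin((1−f)δ)/sin δ ≈ 1.009, b = sin(fδ)/sin δ ≈ 1.009.
p = a·p₁ + b·p₂ ≈ (0.297, -0.622, 0.725); φ = arcsin(p_z) ≈ 46.44°, λ = atan2(p_y, p_x) ≈ -64.46°.

≈ lat 46°, lon -64°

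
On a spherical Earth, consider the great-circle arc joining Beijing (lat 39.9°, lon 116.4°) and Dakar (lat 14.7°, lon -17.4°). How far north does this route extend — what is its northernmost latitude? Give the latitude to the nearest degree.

≈ 55°

The great circle lies in the plane with unit normal n̂ = (p₁ × p₂)/|p₁ × p₂|.
Here n̂_z ≈ -0.572; the vertex latitude is φ_max = arccos|n̂_z| ≈ 55.1°.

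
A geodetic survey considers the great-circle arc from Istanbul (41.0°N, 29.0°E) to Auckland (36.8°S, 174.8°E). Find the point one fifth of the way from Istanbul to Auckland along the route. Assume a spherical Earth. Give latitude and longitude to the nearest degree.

≈ (33°N, 67°E)

Write both endpoints as unit vectors p₁, p₂ with components (cos φ cos λ, cos φ sin λ, sin φ).
The central angle between the endpoints is δ = arccos(p₁·p₂) ≈ 2.674 rad (153.2°).
Interpolate at f = 1/5 with slerp weights a = sin((1−f)δ)/sin δ ≈ 1.871, b = sin(fδ)/sin δ ≈ 1.132.
p = a·p₁ + b·p₂ ≈ (0.332, 0.767, 0.549); φ = arcsin(p_z) ≈ 33.33°, λ = atan2(p_y, p_x) ≈ 66.56°.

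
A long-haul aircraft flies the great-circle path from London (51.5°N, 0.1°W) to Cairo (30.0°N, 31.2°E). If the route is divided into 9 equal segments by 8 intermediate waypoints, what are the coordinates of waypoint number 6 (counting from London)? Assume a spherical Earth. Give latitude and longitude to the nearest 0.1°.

≈ (38.0°N, 23.0°E)

Write both endpoints as unit vectors p₁, p₂ with components (cos φ cos λ, cos φ sin λ, sin φ).
The central angle between the endpoints is δ = arccos(p₁·p₂) ≈ 0.551 rad (31.6°).
Interpolate at f = 6/9 with slerp weights a = sin((1−f)δ)/sin δ ≈ 0.349, b = sin(fδ)/sin δ ≈ 0.686.
p = a·p₁ + b·p₂ ≈ (0.725, 0.307, 0.616); φ = arcsin(p_z) ≈ 38.02°, λ = atan2(p_y, p_x) ≈ 22.97°.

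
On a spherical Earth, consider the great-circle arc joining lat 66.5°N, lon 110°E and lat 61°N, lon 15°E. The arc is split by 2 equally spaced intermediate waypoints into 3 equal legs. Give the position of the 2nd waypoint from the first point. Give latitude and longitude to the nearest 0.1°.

From cos δ = sin φ₁ sin φ₂ + cos φ₁ cos φ₂ cos Δλ, the central angle is δ ≈ 0.668 rad (38.3°).
Interpolate at f = 2/3 with slerp weights a = sin((1−f)δ)/sin δ ≈ 0.356, b = sin(fδ)/sin δ ≈ 0.695.
p = a·p₁ + b·p₂ ≈ (0.277, 0.221, 0.935); φ = arcsin(p_z) ≈ 69.25°, λ = atan2(p_y, p_x) ≈ 38.56°.

≈ lat 69.3°N, lon 38.6°E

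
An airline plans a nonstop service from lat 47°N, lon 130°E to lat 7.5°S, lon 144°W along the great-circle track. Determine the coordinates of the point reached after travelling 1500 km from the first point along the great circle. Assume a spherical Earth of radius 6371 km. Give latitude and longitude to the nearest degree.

Convert each endpoint to a unit vector on the sphere (x = cos φ cos λ, y = cos φ sin λ, z = sin φ).
The central angle between the endpoints is δ = arccos(p₁·p₂) ≈ 1.619 rad (92.8°). The total great-circle distance is δ·R ≈ 1.619 × 6371 ≈ 10315 km, so the target fraction is f = 1500/10315 ≈ 0.145.
Interpolate at f ≈ 0.145 with slerp weights a = sin((1−f)δ)/sin δ ≈ 0.984, b = sin(fδ)/sin δ ≈ 0.234.
p = a·p₁ + b·p₂ ≈ (-0.619, 0.378, 0.689); φ = arcsin(p_z) ≈ 43.55°, λ = atan2(p_y, p_x) ≈ 148.58°.

≈ lat 44°N, lon 149°E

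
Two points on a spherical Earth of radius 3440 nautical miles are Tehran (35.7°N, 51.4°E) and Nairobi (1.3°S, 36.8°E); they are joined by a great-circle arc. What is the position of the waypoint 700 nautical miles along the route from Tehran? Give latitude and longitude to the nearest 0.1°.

Convert each endpoint to a unit vector on the sphere (x = cos φ cos λ, y = cos φ sin λ, z = sin φ).
The central angle between the endpoints is δ = arccos(p₁·p₂) ≈ 0.688 rad (39.4°). The total great-circle distance is δ·R ≈ 0.688 × 3440 ≈ 2367 nmi, so the target fraction is f = 700/2367 ≈ 0.296.
Interpolate at f ≈ 0.296 with slerp weights a = sin((1−f)δ)/sin δ ≈ 0.734, b = sin(fδ)/sin δ ≈ 0.318.
p = a·p₁ + b·p₂ ≈ (0.626, 0.656, 0.421); φ = arcsin(p_z) ≈ 24.89°, λ = atan2(p_y, p_x) ≈ 46.33°.

≈ (24.9°N, 46.3°E)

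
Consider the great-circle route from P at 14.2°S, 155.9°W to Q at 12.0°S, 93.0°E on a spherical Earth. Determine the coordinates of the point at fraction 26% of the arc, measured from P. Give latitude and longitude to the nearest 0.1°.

≈ 20.7°S, 175.7°E

Write both endpoints as unit vectors p₁, p₂ with components (cos φ cos λ, cos φ sin λ, sin φ).
The central angle between the endpoints is δ = arccos(p₁·p₂) ≈ 1.865 rad (106.9°).
Interpolate at f = 0.26 with slerp weights a = sin((1−f)δ)/sin δ ≈ 1.026, b = sin(fδ)/sin δ ≈ 0.487.
p = a·p₁ + b·p₂ ≈ (-0.933, 0.070, -0.353); φ = arcsin(p_z) ≈ -20.67°, λ = atan2(p_y, p_x) ≈ 175.73°.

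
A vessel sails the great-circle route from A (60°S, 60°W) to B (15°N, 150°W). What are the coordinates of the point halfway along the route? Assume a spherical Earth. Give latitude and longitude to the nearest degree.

≈ (29°S, 123°W)

Write both endpoints as unit vectors p₁, p₂ with components (cos φ cos λ, cos φ sin λ, sin φ).
The central angle between the endpoints is δ = arccos(p₁·p₂) ≈ 1.797 rad (103.0°).
Interpolate at f = 1/2 with slerp weights a = sin((1−f)δ)/sin δ ≈ 0.803, b = sin(fδ)/sin δ ≈ 0.803.
p = a·p₁ + b·p₂ ≈ (-0.471, -0.735, -0.487); φ = arcsin(p_z) ≈ -29.17°, λ = atan2(p_y, p_x) ≈ -122.63°.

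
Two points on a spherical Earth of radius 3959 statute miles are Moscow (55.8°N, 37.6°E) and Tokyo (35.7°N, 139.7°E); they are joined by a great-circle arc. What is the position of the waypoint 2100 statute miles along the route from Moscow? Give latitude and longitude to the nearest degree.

The haversine formula gives a central angle δ ≈ 1.173 rad (67.2°) between the endpoints. The total great-circle distance is δ·R ≈ 1.173 × 3959 ≈ 4646 mi, so the target fraction is f = 2100/4646 ≈ 0.452.
Interpolate at f ≈ 0.452 with slerp weights a = sin((1−f)δ)/sin δ ≈ 0.650, b = sin(fδ)/sin δ ≈ 0.549.
p = a·p₁ + b·p₂ ≈ (-0.050, 0.511, 0.858); φ = arcsin(p_z) ≈ 59.09°, λ = atan2(p_y, p_x) ≈ 95.61°.

≈ 59°N, 96°E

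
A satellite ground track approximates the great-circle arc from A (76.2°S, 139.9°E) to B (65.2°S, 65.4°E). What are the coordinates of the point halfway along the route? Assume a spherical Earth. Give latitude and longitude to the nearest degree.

≈ (74°S, 91°E)

The haversine formula gives a central angle δ ≈ 0.432 rad (24.7°) between the endpoints.
Interpolate at f = 1/2 with slerp weights a = sin((1−f)δ)/sin δ ≈ 0.512, b = sin(fδ)/sin δ ≈ 0.512.
p = a·p₁ + b·p₂ ≈ (-0.004, 0.274, -0.962); φ = arcsin(p_z) ≈ -74.10°, λ = atan2(p_y, p_x) ≈ 90.84°.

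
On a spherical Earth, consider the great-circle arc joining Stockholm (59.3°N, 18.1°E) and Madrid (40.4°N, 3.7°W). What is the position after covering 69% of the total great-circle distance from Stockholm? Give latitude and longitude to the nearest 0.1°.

≈ 46.6°N, 1.3°E

Write both endpoints as unit vectors p₁, p₂ with components (cos φ cos λ, cos φ sin λ, sin φ).
The central angle between the endpoints is δ = arccos(p₁·p₂) ≈ 0.407 rad (23.3°).
Interpolate at f = 0.69 with slerp weights a = sin((1−f)δ)/sin δ ≈ 0.318, b = sin(fδ)/sin δ ≈ 0.700.
p = a·p₁ + b·p₂ ≈ (0.686, 0.016, 0.727); φ = arcsin(p_z) ≈ 46.64°, λ = atan2(p_y, p_x) ≈ 1.34°.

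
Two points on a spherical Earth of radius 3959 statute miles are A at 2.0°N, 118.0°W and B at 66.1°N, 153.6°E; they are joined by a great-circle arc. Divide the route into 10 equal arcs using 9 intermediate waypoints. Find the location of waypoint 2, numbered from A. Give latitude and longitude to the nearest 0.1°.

≈ 17.9°N, 125.4°W

Write both endpoints as unit vectors p₁, p₂ with components (cos φ cos λ, cos φ sin λ, sin φ).
The central angle between the endpoints is δ = arccos(p₁·p₂) ≈ 1.528 rad (87.5°).
Interpolate at f = 2/10 with slerp weights a = sin((1−f)δ)/sin δ ≈ 0.941, b = sin(fδ)/sin δ ≈ 0.301.
p = a·p₁ + b·p₂ ≈ (-0.551, -0.776, 0.308); φ = arcsin(p_z) ≈ 17.94°, λ = atan2(p_y, p_x) ≈ -125.36°.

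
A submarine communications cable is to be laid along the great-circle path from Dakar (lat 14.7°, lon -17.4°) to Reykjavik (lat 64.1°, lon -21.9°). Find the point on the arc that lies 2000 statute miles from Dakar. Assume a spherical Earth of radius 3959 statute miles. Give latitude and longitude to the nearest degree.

Write both endpoints as unit vectors p₁, p₂ with components (cos φ cos λ, cos φ sin λ, sin φ).
The central angle between the endpoints is δ = arccos(p₁·p₂) ≈ 0.864 rad (49.5°). The total great-circle distance is δ·R ≈ 0.864 × 3959 ≈ 3420 mi, so the target fraction is f = 2000/3420 ≈ 0.585.
Interpolate at f ≈ 0.585 with slerp weights a = sin((1−f)δ)/sin δ ≈ 0.462, b = sin(fδ)/sin δ ≈ 0.636.
p = a·p₁ + b·p₂ ≈ (0.684, -0.237, 0.690); φ = arcsin(p_z) ≈ 43.61°, λ = atan2(p_y, p_x) ≈ -19.13°.

≈ lat 44°, lon -19°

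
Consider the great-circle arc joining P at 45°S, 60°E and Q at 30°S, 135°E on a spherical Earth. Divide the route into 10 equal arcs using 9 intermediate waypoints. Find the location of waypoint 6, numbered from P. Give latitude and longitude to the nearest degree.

≈ 42°S, 110°E

From cos δ = sin φ₁ sin φ₂ + cos φ₁ cos φ₂ cos Δλ, the central angle is δ ≈ 1.033 rad (59.2°).
Interpolate at f = 6/10 with slerp weights a = sin((1−f)δ)/sin δ ≈ 0.468, b = sin(fδ)/sin δ ≈ 0.676.
p = a·p₁ + b·p₂ ≈ (-0.249, 0.701, -0.669); φ = arcsin(p_z) ≈ -41.98°, λ = atan2(p_y, p_x) ≈ 109.56°.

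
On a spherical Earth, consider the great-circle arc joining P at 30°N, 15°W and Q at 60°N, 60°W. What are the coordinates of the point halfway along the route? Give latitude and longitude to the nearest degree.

≈ 47°N, 31°W

Write both endpoints as unit vectors p₁, p₂ with components (cos φ cos λ, cos φ sin λ, sin φ).
The central angle between the endpoints is δ = arccos(p₁·p₂) ≈ 0.739 rad (42.3°).
Interpolate at f = 1/2 with slerp weights a = sin((1−f)δ)/sin δ ≈ 0.536, b = sin(fδ)/sin δ ≈ 0.536.
p = a·p₁ + b·p₂ ≈ (0.583, -0.352, 0.732); φ = arcsin(p_z) ≈ 47.09°, λ = atan2(p_y, p_x) ≈ -31.17°.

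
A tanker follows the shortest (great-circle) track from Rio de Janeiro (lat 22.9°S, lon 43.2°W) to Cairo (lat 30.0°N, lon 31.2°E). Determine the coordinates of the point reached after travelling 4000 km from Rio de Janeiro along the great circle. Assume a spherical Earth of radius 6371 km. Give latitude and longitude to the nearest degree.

Write both endpoints as unit vectors p₁, p₂ with components (cos φ cos λ, cos φ sin λ, sin φ).
The central angle between the endpoints is δ = arccos(p₁·p₂) ≈ 1.551 rad (88.9°). The total great-circle distance is δ·R ≈ 1.551 × 6371 ≈ 9880 km, so the target fraction is f = 4000/9880 ≈ 0.405.
Interpolate at f ≈ 0.405 with slerp weights a = sin((1−f)δ)/sin δ ≈ 0.798, b = sin(fδ)/sin δ ≈ 0.588.
p = a·p₁ + b·p₂ ≈ (0.971, -0.239, -0.017); φ = arcsin(p_z) ≈ -0.95°, λ = atan2(p_y, p_x) ≈ -13.85°.

≈ lat 1°S, lon 14°W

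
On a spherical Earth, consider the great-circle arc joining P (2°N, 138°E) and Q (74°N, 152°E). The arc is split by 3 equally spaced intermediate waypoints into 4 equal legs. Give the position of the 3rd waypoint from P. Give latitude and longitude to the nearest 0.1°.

≈ (56.2°N, 143.9°E)

The haversine formula gives a central angle δ ≈ 1.265 rad (72.5°) between the endpoints.
Interpolate at f = 3/4 with slerp weights a = sin((1−f)δ)/sin δ ≈ 0.326, b = sin(fδ)/sin δ ≈ 0.852.
p = a·p₁ + b·p₂ ≈ (-0.450, 0.328, 0.831); φ = arcsin(p_z) ≈ 56.16°, λ = atan2(p_y, p_x) ≈ 143.86°.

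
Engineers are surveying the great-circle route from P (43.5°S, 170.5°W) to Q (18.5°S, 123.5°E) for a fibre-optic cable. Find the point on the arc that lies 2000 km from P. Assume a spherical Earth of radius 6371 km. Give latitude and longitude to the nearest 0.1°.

Convert each endpoint to a unit vector on the sphere (x = cos φ cos λ, y = cos φ sin λ, z = sin φ).
The central angle between the endpoints is δ = arccos(p₁·p₂) ≈ 1.049 rad (60.1°). The total great-circle distance is δ·R ≈ 1.049 × 6371 ≈ 6685 km, so the target fraction is f = 2000/6685 ≈ 0.299.
Interpolate at f ≈ 0.299 with slerp weights a = sin((1−f)δ)/sin δ ≈ 0.774, b = sin(fδ)/sin δ ≈ 0.356.
p = a·p₁ + b·p₂ ≈ (-0.740, 0.189, -0.646); φ = arcsin(p_z) ≈ -40.21°, λ = atan2(p_y, p_x) ≈ 165.67°.

≈ (40.2°S, 165.7°E)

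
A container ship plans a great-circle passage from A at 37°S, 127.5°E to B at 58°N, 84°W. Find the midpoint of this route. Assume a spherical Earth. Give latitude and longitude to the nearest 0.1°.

Convert each endpoint to a unit vector on the sphere (x = cos φ cos λ, y = cos φ sin λ, z = sin φ).
The central angle between the endpoints is δ = arccos(p₁·p₂) ≈ 2.628 rad (150.6°).
Interpolate at f = 1/2 with slerp weights a = sin((1−f)δ)/sin δ ≈ 1.970, b = sin(fδ)/sin δ ≈ 1.970.
p = a·p₁ + b·p₂ ≈ (-0.849, 0.210, 0.485); φ = arcsin(p_z) ≈ 29.02°, λ = atan2(p_y, p_x) ≈ 166.10°.

≈ 29.0°N, 166.1°E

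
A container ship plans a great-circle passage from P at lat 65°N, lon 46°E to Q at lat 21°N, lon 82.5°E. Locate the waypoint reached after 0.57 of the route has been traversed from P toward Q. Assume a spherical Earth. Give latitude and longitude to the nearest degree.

Convert each endpoint to a unit vector on the sphere (x = cos φ cos λ, y = cos φ sin λ, z = sin φ).
The central angle between the endpoints is δ = arccos(p₁·p₂) ≈ 0.874 rad (50.1°).
Interpolate at f = 0.57 with slerp weights a = sin((1−f)δ)/sin δ ≈ 0.479, b = sin(fδ)/sin δ ≈ 0.623.
p = a·p₁ + b·p₂ ≈ (0.216, 0.722, 0.657); φ = arcsin(p_z) ≈ 41.07°, λ = atan2(p_y, p_x) ≈ 73.32°.

≈ lat 41°N, lon 73°E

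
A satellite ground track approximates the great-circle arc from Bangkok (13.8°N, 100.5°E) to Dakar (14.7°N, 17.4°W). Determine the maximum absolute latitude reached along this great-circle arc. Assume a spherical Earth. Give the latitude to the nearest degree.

≈ 26°N

The great circle lies in the plane with unit normal n̂ = (p₁ × p₂)/|p₁ × p₂|.
Here n̂_z ≈ -0.897; the vertex latitude is φ_max = arccos|n̂_z| ≈ 26.2°.
Check via Clairaut: cos φ_max = |cos φ₁| · sin C = cos(13.8°)·sin(67.5°) ≈ 0.897, again giving ≈ 26.2°.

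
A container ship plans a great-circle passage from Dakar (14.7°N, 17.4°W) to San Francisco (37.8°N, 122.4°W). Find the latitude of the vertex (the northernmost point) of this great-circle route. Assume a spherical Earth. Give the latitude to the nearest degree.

≈ 42°N

The great circle lies in the plane with unit normal n̂ = (p₁ × p₂)/|p₁ × p₂|.
Here n̂_z ≈ -0.739; the vertex latitude is φ_max = arccos|n̂_z| ≈ 42.4°.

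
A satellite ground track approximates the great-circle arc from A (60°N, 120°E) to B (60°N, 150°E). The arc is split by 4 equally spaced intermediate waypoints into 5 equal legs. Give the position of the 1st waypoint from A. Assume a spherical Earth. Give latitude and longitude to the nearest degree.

≈ (61°N, 126°E)

Convert each endpoint to a unit vector on the sphere (x = cos φ cos λ, y = cos φ sin λ, z = sin φ).
The central angle between the endpoints is δ = arccos(p₁·p₂) ≈ 0.260 rad (14.9°).
Interpolate at f = 1/5 with slerp weights a = sin((1−f)δ)/sin δ ≈ 0.803, b = sin(fδ)/sin δ ≈ 0.202.
p = a·p₁ + b·p₂ ≈ (-0.288, 0.398, 0.871); φ = arcsin(p_z) ≈ 60.54°, λ = atan2(p_y, p_x) ≈ 125.90°.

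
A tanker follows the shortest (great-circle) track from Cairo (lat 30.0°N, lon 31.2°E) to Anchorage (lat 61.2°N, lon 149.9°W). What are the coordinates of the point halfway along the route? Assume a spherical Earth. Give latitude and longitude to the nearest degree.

Convert each endpoint to a unit vector on the sphere (x = cos φ cos λ, y = cos φ sin λ, z = sin φ).
The central angle between the endpoints is δ = arccos(p₁·p₂) ≈ 1.550 rad (88.8°).
Interpolate at f = 1/2 with slerp weights a = sin((1−f)δ)/sin δ ≈ 0.700, b = sin(fδ)/sin δ ≈ 0.700.
p = a·p₁ + b·p₂ ≈ (0.227, 0.145, 0.963); φ = arcsin(p_z) ≈ 74.39°, λ = atan2(p_y, p_x) ≈ 32.58°.

≈ lat 74°N, lon 33°E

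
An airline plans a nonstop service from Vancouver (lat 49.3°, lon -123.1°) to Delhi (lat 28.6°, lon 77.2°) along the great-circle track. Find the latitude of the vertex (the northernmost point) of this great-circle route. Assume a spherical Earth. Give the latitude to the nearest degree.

≈ 78°

The great circle lies in the plane with unit normal n̂ = (p₁ × p₂)/|p₁ × p₂|.
Here n̂_z ≈ -0.202; the vertex latitude is φ_max = arccos|n̂_z| ≈ 78.4°.
Check via Clairaut: cos φ_max = |cos φ₁| · sin C = cos(49.3°)·sin(18.0°) ≈ 0.202, again giving ≈ 78.4°.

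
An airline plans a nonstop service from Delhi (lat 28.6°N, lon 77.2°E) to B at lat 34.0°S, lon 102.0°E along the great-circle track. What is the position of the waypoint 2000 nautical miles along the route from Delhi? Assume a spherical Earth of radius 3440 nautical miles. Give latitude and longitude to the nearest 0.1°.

≈ lat 2.7°S, lon 89.2°E

Write both endpoints as unit vectors p₁, p₂ with components (cos φ cos λ, cos φ sin λ, sin φ).
The central angle between the endpoints is δ = arccos(p₁·p₂) ≈ 1.167 rad (66.9°). The total great-circle distance is δ·R ≈ 1.167 × 3440 ≈ 4014 nmi, so the target fraction is f = 2000/4014 ≈ 0.498.
Interpolate at f ≈ 0.498 with slerp weights a = sin((1−f)δ)/sin δ ≈ 0.601, b = sin(fδ)/sin δ ≈ 0.597.
p = a·p₁ + b·p₂ ≈ (0.014, 0.999, -0.046); φ = arcsin(p_z) ≈ -2.66°, λ = atan2(p_y, p_x) ≈ 89.20°.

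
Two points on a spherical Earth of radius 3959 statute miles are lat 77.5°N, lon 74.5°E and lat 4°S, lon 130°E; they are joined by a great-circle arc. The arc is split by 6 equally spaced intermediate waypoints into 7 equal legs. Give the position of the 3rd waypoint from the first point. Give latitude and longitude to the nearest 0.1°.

≈ lat 44.7°N, lon 119.0°E

Write both endpoints as unit vectors p₁, p₂ with components (cos φ cos λ, cos φ sin λ, sin φ).
The central angle between the endpoints is δ = arccos(p₁·p₂) ≈ 1.517 rad (86.9°).
Interpolate at f = 3/7 with slerp weights a = sin((1−f)δ)/sin δ ≈ 0.763, b = sin(fδ)/sin δ ≈ 0.606.
p = a·p₁ + b·p₂ ≈ (-0.344, 0.622, 0.703); φ = arcsin(p_z) ≈ 44.66°, λ = atan2(p_y, p_x) ≈ 118.97°.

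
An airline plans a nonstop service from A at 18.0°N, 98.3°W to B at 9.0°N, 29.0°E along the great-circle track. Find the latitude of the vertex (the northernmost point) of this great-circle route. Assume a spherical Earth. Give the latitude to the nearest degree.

The great circle lies in the plane with unit normal n̂ = (p₁ × p₂)/|p₁ × p₂|.
Here n̂_z ≈ +0.875; the vertex latitude is φ_max = arccos|n̂_z| ≈ 28.9°.

≈ 29°N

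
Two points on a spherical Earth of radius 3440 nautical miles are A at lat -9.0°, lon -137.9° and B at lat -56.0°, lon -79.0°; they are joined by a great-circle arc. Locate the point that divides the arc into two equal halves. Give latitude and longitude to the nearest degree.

Convert each endpoint to a unit vector on the sphere (x = cos φ cos λ, y = cos φ sin λ, z = sin φ).
The central angle between the endpoints is δ = arccos(p₁·p₂) ≈ 1.143 rad (65.5°).
Interpolate at f = 1/2 with slerp weights a = sin((1−f)δ)/sin δ ≈ 0.594, b = sin(fδ)/sin δ ≈ 0.594.
p = a·p₁ + b·p₂ ≈ (-0.372, -0.720, -0.586); φ = arcsin(p_z) ≈ -35.86°, λ = atan2(p_y, p_x) ≈ -117.34°.

≈ lat -36°, lon -117°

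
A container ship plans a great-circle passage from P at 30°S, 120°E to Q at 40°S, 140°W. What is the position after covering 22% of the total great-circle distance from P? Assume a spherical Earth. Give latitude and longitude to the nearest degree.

From cos δ = sin φ₁ sin φ₂ + cos φ₁ cos φ₂ cos Δλ, the central angle is δ ≈ 1.363 rad (78.1°).
Interpolate at f = 0.22 with slerp weights a = sin((1−f)δ)/sin δ ≈ 0.893, b = sin(fδ)/sin δ ≈ 0.302.
p = a·p₁ + b·p₂ ≈ (-0.564, 0.521, -0.641); φ = arcsin(p_z) ≈ -39.84°, λ = atan2(p_y, p_x) ≈ 137.25°.

≈ 40°S, 137°E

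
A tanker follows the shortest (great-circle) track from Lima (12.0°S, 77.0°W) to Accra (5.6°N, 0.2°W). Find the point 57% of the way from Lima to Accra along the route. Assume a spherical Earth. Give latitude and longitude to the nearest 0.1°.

≈ (2.7°S, 32.9°W)

Convert each endpoint to a unit vector on the sphere (x = cos φ cos λ, y = cos φ sin λ, z = sin φ).
The central angle between the endpoints is δ = arccos(p₁·p₂) ≈ 1.367 rad (78.3°).
Interpolate at f = 0.57 with slerp weights a = sin((1−f)δ)/sin δ ≈ 0.566, b = sin(fδ)/sin δ ≈ 0.718.
p = a·p₁ + b·p₂ ≈ (0.839, -0.542, -0.048); φ = arcsin(p_z) ≈ -2.74°, λ = atan2(p_y, p_x) ≈ -32.88°.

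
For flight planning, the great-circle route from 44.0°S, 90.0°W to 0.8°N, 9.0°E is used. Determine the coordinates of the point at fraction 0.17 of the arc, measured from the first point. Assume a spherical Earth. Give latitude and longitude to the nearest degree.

≈ 43°S, 67°W

Convert each endpoint to a unit vector on the sphere (x = cos φ cos λ, y = cos φ sin λ, z = sin φ).
The central angle between the endpoints is δ = arccos(p₁·p₂) ≈ 1.693 rad (97.0°).
Interpolate at f = 0.17 with slerp weights a = sin((1−f)δ)/sin δ ≈ 0.994, b = sin(fδ)/sin δ ≈ 0.286.
p = a·p₁ + b·p₂ ≈ (0.283, -0.670, -0.686); φ = arcsin(p_z) ≈ -43.34°, λ = atan2(p_y, p_x) ≈ -67.14°.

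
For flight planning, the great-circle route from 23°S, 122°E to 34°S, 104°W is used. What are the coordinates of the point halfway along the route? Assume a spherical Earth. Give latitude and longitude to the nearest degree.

≈ 54°S, 178°W

The haversine formula gives a central angle δ ≈ 1.888 rad (108.2°) between the endpoints.
Interpolate at f = 1/2 with slerp weights a = sin((1−f)δ)/sin δ ≈ 0.852, b = sin(fδ)/sin δ ≈ 0.852.
p = a·p₁ + b·p₂ ≈ (-0.587, -0.020, -0.810); φ = arcsin(p_z) ≈ -54.06°, λ = atan2(p_y, p_x) ≈ -178.02°.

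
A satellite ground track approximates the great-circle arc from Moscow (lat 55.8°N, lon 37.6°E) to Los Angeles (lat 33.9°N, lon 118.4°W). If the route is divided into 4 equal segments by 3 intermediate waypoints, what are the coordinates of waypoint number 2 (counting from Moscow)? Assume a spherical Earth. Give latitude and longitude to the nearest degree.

≈ lat 74°N, lon 83°W

Write both endpoints as unit vectors p₁, p₂ with components (cos φ cos λ, cos φ sin λ, sin φ).
The central angle between the endpoints is δ = arccos(p₁·p₂) ≈ 1.536 rad (88.0°).
Interpolate at f = 2/4 with slerp weights a = sin((1−f)δ)/sin δ ≈ 0.695, b = sin(fδ)/sin δ ≈ 0.695.
p = a·p₁ + b·p₂ ≈ (0.035, -0.269, 0.962); φ = arcsin(p_z) ≈ 74.25°, λ = atan2(p_y, p_x) ≈ -82.56°.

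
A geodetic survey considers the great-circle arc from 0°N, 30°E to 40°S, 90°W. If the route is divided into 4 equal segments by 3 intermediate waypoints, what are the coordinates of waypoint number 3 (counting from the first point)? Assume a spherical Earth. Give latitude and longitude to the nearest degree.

Convert each endpoint to a unit vector on the sphere (x = cos φ cos λ, y = cos φ sin λ, z = sin φ).
The central angle between the endpoints is δ = arccos(p₁·p₂) ≈ 1.964 rad (112.5°).
Interpolate at f = 3/4 with slerp weights a = sin((1−f)δ)/sin δ ≈ 0.510, b = sin(fδ)/sin δ ≈ 1.077.
p = a·p₁ + b·p₂ ≈ (0.442, -0.570, -0.693); φ = arcsin(p_z) ≈ -43.83°, λ = atan2(p_y, p_x) ≈ -52.21°.

≈ 44°S, 52°W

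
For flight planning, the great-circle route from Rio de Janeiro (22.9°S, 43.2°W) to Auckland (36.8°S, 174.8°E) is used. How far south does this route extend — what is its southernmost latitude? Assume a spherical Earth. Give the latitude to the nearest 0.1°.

The great circle lies in the plane with unit normal n̂ = (p₁ × p₂)/|p₁ × p₂|.
Here n̂_z ≈ -0.484; the vertex latitude is φ_max = arccos|n̂_z| ≈ 61.0°.

≈ 61.0°S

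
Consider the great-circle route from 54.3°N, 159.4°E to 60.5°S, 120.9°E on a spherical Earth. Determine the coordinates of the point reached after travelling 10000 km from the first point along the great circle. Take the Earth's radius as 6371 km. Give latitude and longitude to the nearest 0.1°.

The haversine formula gives a central angle δ ≈ 2.074 rad (118.8°) between the endpoints. The total great-circle distance is δ·R ≈ 2.074 × 6371 ≈ 13211 km, so the target fraction is f = 10000/13211 ≈ 0.757.
Interpolate at f ≈ 0.757 with slerp weights a = sin((1−f)δ)/sin δ ≈ 0.551, b = sin(fδ)/sin δ ≈ 1.141.
p = a·p₁ + b·p₂ ≈ (-0.590, 0.595, -0.546); φ = arcsin(p_z) ≈ -33.07°, λ = atan2(p_y, p_x) ≈ 134.72°.

≈ 33.1°S, 134.7°E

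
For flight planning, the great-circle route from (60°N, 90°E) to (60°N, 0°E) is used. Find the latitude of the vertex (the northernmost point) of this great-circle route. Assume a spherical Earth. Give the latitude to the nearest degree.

The great circle lies in the plane with unit normal n̂ = (p₁ × p₂)/|p₁ × p₂|.
Here n̂_z ≈ -0.378; the vertex latitude is φ_max = arccos|n̂_z| ≈ 67.8°.

≈ 68°N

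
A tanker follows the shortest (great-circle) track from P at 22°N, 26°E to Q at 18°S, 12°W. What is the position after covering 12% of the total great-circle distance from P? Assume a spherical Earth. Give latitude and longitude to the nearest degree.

Write both endpoints as unit vectors p₁, p₂ with components (cos φ cos λ, cos φ sin λ, sin φ).
The central angle between the endpoints is δ = arccos(p₁·p₂) ≈ 0.953 rad (54.6°).
Interpolate at f = 0.12 with slerp weights a = sin((1−f)δ)/sin δ ≈ 0.912, b = sin(fδ)/sin δ ≈ 0.140.
p = a·p₁ + b·p₂ ≈ (0.891, 0.343, 0.299); φ = arcsin(p_z) ≈ 17.37°, λ = atan2(p_y, p_x) ≈ 21.07°.

≈ 17°N, 21°E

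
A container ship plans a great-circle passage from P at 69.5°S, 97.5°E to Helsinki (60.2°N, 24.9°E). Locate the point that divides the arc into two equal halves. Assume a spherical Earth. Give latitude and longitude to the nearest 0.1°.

The haversine formula gives a central angle δ ≈ 2.435 rad (139.5°) between the endpoints.
Interpolate at f = 1/2 with slerp weights a = sin((1−f)δ)/sin δ ≈ 1.446, b = sin(fδ)/sin δ ≈ 1.446.
p = a·p₁ + b·p₂ ≈ (0.586, 0.804, -0.100); φ = arcsin(p_z) ≈ -5.72°, λ = atan2(p_y, p_x) ≈ 53.95°.

≈ 5.7°S, 53.9°E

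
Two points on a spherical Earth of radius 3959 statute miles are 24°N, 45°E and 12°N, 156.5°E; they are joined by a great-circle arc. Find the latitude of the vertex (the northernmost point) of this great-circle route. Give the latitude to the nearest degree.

≈ 31°N

The great circle lies in the plane with unit normal n̂ = (p₁ × p₂)/|p₁ × p₂|.
Here n̂_z ≈ +0.857; the vertex latitude is φ_max = arccos|n̂_z| ≈ 31.0°.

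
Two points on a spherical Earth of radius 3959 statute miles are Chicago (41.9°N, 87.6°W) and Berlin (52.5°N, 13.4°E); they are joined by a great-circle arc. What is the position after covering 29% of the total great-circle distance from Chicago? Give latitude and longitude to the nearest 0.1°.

From cos δ = sin φ₁ sin φ₂ + cos φ₁ cos φ₂ cos Δλ, the central angle is δ ≈ 1.111 rad (63.7°).
Interpolate at f = 0.29 with slerp weights a = sin((1−f)δ)/sin δ ≈ 0.792, b = sin(fδ)/sin δ ≈ 0.353.
p = a·p₁ + b·p₂ ≈ (0.234, -0.539, 0.809); φ = arcsin(p_z) ≈ 54.02°, λ = atan2(p_y, p_x) ≈ -66.54°.

≈ (54.0°N, 66.5°W)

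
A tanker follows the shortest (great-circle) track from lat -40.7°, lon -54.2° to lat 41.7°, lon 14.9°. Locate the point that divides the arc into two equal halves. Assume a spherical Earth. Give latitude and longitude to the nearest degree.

≈ lat 1°, lon -20°

The haversine formula gives a central angle δ ≈ 1.805 rad (103.4°) between the endpoints.
Interpolate at f = 1/2 with slerp weights a = sin((1−f)δ)/sin δ ≈ 0.807, b = sin(fδ)/sin δ ≈ 0.807.
p = a·p₁ + b·p₂ ≈ (0.940, -0.341, 0.011); φ = arcsin(p_z) ≈ 0.61°, λ = atan2(p_y, p_x) ≈ -19.95°.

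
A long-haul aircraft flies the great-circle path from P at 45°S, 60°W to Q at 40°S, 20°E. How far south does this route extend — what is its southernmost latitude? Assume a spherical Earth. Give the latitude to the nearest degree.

≈ 50°S

The great circle lies in the plane with unit normal n̂ = (p₁ × p₂)/|p₁ × p₂|.
Here n̂_z ≈ +0.638; the vertex latitude is φ_max = arccos|n̂_z| ≈ 50.4°.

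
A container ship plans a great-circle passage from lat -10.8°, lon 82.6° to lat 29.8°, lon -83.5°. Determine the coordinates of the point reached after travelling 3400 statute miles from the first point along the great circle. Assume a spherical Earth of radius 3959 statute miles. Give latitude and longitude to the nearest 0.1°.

≈ lat 30.4°, lon 54.7°

Convert each endpoint to a unit vector on the sphere (x = cos φ cos λ, y = cos φ sin λ, z = sin φ).
The central angle between the endpoints is δ = arccos(p₁·p₂) ≈ 2.740 rad (157.0°). The total great-circle distance is δ·R ≈ 2.740 × 3959 ≈ 10849 mi, so the target fraction is f = 3400/10849 ≈ 0.313.
Interpolate at f ≈ 0.313 with slerp weights a = sin((1−f)δ)/sin δ ≈ 2.438, b = sin(fδ)/sin δ ≈ 1.938.
p = a·p₁ + b·p₂ ≈ (0.499, 0.703, 0.506); φ = arcsin(p_z) ≈ 30.43°, λ = atan2(p_y, p_x) ≈ 54.66°.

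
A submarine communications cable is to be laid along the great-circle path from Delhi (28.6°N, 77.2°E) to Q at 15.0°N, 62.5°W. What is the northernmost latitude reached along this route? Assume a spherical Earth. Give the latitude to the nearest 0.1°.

The great circle lies in the plane with unit normal n̂ = (p₁ × p₂)/|p₁ × p₂|.
Here n̂_z ≈ -0.644; the vertex latitude is φ_max = arccos|n̂_z| ≈ 49.9°.
Check via Clairaut: cos φ_max = |cos φ₁| · sin C = cos(28.6°)·sin(47.1°) ≈ 0.644, again giving ≈ 49.9°.

≈ 49.9°N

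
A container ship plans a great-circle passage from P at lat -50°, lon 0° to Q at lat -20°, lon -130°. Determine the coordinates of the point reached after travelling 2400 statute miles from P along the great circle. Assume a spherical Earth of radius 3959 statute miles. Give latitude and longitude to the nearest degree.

≈ lat -62°, lon -61°

Convert each endpoint to a unit vector on the sphere (x = cos φ cos λ, y = cos φ sin λ, z = sin φ).
The central angle between the endpoints is δ = arccos(p₁·p₂) ≈ 1.697 rad (97.3°). The total great-circle distance is δ·R ≈ 1.697 × 3959 ≈ 6720 mi, so the target fraction is f = 2400/6720 ≈ 0.357.
Interpolate at f ≈ 0.357 with slerp weights a = sin((1−f)δ)/sin δ ≈ 0.894, b = sin(fδ)/sin δ ≈ 0.574.
p = a·p₁ + b·p₂ ≈ (0.228, -0.413, -0.882); φ = arcsin(p_z) ≈ -61.83°, λ = atan2(p_y, p_x) ≈ -61.13°.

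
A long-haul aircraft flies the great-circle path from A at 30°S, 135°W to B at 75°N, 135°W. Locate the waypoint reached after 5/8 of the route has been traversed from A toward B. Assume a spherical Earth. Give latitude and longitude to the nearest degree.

≈ 36°N, 135°W

From cos δ = sin φ₁ sin φ₂ + cos φ₁ cos φ₂ cos Δλ, the central angle is δ ≈ 1.833 rad (105.0°).
Interpolate at f = 5/8 with slerp weights a = sin((1−f)δ)/sin δ ≈ 0.657, b = sin(fδ)/sin δ ≈ 0.943.
p = a·p₁ + b·p₂ ≈ (-0.575, -0.575, 0.582); φ = arcsin(p_z) ≈ 35.62°, λ = atan2(p_y, p_x) ≈ -135.00°.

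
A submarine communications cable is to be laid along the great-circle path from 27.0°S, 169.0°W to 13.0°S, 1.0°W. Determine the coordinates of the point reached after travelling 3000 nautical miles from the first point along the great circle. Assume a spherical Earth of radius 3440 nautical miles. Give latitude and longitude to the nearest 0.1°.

Convert each endpoint to a unit vector on the sphere (x = cos φ cos λ, y = cos φ sin λ, z = sin φ).
The central angle between the endpoints is δ = arccos(p₁·p₂) ≈ 2.414 rad (138.3°). The total great-circle distance is δ·R ≈ 2.414 × 3440 ≈ 8306 nmi, so the target fraction is f = 3000/8306 ≈ 0.361.
Interpolate at f ≈ 0.361 with slerp weights a = sin((1−f)δ)/sin δ ≈ 1.504, b = sin(fδ)/sin δ ≈ 1.152.
p = a·p₁ + b·p₂ ≈ (-0.193, -0.275, -0.942); φ = arcsin(p_z) ≈ -70.35°, λ = atan2(p_y, p_x) ≈ -125.05°.

≈ 70.4°S, 125.0°W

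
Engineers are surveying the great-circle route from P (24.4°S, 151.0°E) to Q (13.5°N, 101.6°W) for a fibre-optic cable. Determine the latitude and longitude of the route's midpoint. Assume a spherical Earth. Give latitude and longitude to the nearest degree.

The haversine formula gives a central angle δ ≈ 1.940 rad (111.2°) between the endpoints.
Interpolate at f = 1/2 with slerp weights a = sin((1−f)δ)/sin δ ≈ 0.885, b = sin(fδ)/sin δ ≈ 0.885.
p = a·p₁ + b·p₂ ≈ (-0.878, -0.452, -0.159); φ = arcsin(p_z) ≈ -9.15°, λ = atan2(p_y, p_x) ≈ -152.75°.

≈ (9°S, 153°W)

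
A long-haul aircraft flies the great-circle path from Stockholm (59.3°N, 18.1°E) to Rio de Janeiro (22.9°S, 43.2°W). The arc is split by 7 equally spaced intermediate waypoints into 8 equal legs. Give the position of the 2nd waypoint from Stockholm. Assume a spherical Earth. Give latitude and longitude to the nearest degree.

≈ 42°N, 8°W

From cos δ = sin φ₁ sin φ₂ + cos φ₁ cos φ₂ cos Δλ, the central angle is δ ≈ 1.680 rad (96.2°).
Interpolate at f = 2/8 with slerp weights a = sin((1−f)δ)/sin δ ≈ 0.958, b = sin(fδ)/sin δ ≈ 0.410.
p = a·p₁ + b·p₂ ≈ (0.740, -0.107, 0.664); φ = arcsin(p_z) ≈ 41.60°, λ = atan2(p_y, p_x) ≈ -8.20°.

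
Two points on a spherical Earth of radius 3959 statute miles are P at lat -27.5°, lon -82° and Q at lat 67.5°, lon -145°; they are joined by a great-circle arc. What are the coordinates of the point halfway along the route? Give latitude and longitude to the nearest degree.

From cos δ = sin φ₁ sin φ₂ + cos φ₁ cos φ₂ cos Δλ, the central angle is δ ≈ 1.847 rad (105.8°).
Interpolate at f = 1/2 with slerp weights a = sin((1−f)δ)/sin δ ≈ 0.829, b = sin(fδ)/sin δ ≈ 0.829.
p = a·p₁ + b·p₂ ≈ (-0.158, -0.910, 0.383); φ = arcsin(p_z) ≈ 22.53°, λ = atan2(p_y, p_x) ≈ -99.82°.

≈ lat 23°, lon -100°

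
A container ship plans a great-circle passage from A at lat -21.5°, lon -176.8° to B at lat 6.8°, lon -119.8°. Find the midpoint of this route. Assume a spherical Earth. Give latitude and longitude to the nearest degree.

≈ lat -8°, lon -147°

Write both endpoints as unit vectors p₁, p₂ with components (cos φ cos λ, cos φ sin λ, sin φ).
The central angle between the endpoints is δ = arccos(p₁·p₂) ≈ 1.093 rad (62.6°).
Interpolate at f = 1/2 with slerp weights a = sin((1−f)δ)/sin δ ≈ 0.585, b = sin(fδ)/sin δ ≈ 0.585.
p = a·p₁ + b·p₂ ≈ (-0.832, -0.535, -0.145); φ = arcsin(p_z) ≈ -8.35°, λ = atan2(p_y, p_x) ≈ -147.29°.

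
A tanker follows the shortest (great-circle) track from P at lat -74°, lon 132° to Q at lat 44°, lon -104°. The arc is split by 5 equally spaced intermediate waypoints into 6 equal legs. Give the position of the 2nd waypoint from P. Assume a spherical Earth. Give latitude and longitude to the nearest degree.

From cos δ = sin φ₁ sin φ₂ + cos φ₁ cos φ₂ cos Δλ, the central angle is δ ≈ 2.463 rad (141.1°).
Interpolate at f = 2/6 with slerp weights a = sin((1−f)δ)/sin δ ≈ 1.590, b = sin(fδ)/sin δ ≈ 1.166.
p = a·p₁ + b·p₂ ≈ (-0.496, -0.488, -0.718); φ = arcsin(p_z) ≈ -45.87°, λ = atan2(p_y, p_x) ≈ -135.45°.

≈ lat -46°, lon -135°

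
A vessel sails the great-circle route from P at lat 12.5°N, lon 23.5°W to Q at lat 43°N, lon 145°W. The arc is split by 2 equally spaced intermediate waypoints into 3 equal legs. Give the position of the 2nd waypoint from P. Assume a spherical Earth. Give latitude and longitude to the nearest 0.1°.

Write both endpoints as unit vectors p₁, p₂ with components (cos φ cos λ, cos φ sin λ, sin φ).
The central angle between the endpoints is δ = arccos(p₁·p₂) ≈ 1.798 rad (103.0°).
Interpolate at f = 2/3 with slerp weights a = sin((1−f)δ)/sin δ ≈ 0.579, b = sin(fδ)/sin δ ≈ 0.956.
p = a·p₁ + b·p₂ ≈ (-0.054, -0.627, 0.777); φ = arcsin(p_z) ≈ 51.03°, λ = atan2(p_y, p_x) ≈ -94.96°.

≈ lat 51.0°N, lon 95.0°W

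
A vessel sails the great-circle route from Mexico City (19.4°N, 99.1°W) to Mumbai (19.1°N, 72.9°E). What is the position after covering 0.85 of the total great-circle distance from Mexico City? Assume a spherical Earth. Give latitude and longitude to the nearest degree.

Write both endpoints as unit vectors p₁, p₂ with components (cos φ cos λ, cos φ sin λ, sin φ).
The central angle between the endpoints is δ = arccos(p₁·p₂) ≈ 2.456 rad (140.7°).
Interpolate at f = 0.85 with slerp weights a = sin((1−f)δ)/sin δ ≈ 0.569, b = sin(fδ)/sin δ ≈ 1.373.
p = a·p₁ + b·p₂ ≈ (0.297, 0.710, 0.638); φ = arcsin(p_z) ≈ 39.65°, λ = atan2(p_y, p_x) ≈ 67.34°.

≈ (40°N, 67°E)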